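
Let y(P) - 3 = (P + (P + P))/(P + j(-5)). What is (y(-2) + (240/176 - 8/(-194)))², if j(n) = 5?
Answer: 6584356/1138489 ≈ 5.7834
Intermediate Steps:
y(P) = 3 + 3*P/(5 + P) (y(P) = 3 + (P + (P + P))/(P + 5) = 3 + (P + 2*P)/(5 + P) = 3 + (3*P)/(5 + P) = 3 + 3*P/(5 + P))
(y(-2) + (240/176 - 8/(-194)))² = (3*(5 + 2*(-2))/(5 - 2) + (240/176 - 8/(-194)))² = (3*(5 - 4)/3 + (240*(1/176) - 8*(-1/194)))² = (3*(⅓)*1 + (15/11 + 4/97))² = (1 + 1499/1067)² = (2566/1067)² = 6584356/1138489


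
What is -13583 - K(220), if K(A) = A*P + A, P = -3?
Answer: -13143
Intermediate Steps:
K(A) = -2*A (K(A) = A*(-3) + A = -3*A + A = -2*A)
-13583 - K(220) = -13583 - (-2)*220 = -13583 - 1*(-440) = -13583 + 440 = -13143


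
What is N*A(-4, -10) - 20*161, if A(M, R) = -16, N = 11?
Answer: -3396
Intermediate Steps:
N*A(-4, -10) - 20*161 = 11*(-16) - 20*161 = -176 - 3220 = -3396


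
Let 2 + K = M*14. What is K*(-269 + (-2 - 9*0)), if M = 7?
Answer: -26016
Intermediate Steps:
K = 96 (K = -2 + 7*14 = -2 + 98 = 96)
K*(-269 + (-2 - 9*0)) = 96*(-269 + (-2 - 9*0)) = 96*(-269 + (-2 + 0)) = 96*(-269 - 2) = 96*(-271) = -26016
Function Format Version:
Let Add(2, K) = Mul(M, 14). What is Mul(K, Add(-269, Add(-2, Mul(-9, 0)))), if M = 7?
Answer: -26016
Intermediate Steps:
K = 96 (K = Add(-2, Mul(7, 14)) = Add(-2, 98) = 96)
Mul(K, Add(-269, Add(-2, Mul(-9, 0)))) = Mul(96, Add(-269, Add(-2, Mul(-9, 0)))) = Mul(96, Add(-269, Add(-2, 0))) = Mul(96, Add(-269, -2)) = Mul(96, -271) = -26016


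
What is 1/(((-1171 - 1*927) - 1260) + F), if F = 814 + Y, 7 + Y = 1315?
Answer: -1/1236 ≈ -0.00080906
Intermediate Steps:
Y = 1308 (Y = -7 + 1315 = 1308)
F = 2122 (F = 814 + 1308 = 2122)
1/(((-1171 - 1*927) - 1260) + F) = 1/(((-1171 - 1*927) - 1260) + 2122) = 1/(((-1171 - 927) - 1260) + 2122) = 1/((-2098 - 1260) + 2122) = 1/(-3358 + 2122) = 1/(-1236) = -1/1236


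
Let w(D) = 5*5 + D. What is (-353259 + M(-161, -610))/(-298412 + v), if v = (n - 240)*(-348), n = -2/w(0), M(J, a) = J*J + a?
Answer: 2049675/1342901 ≈ 1.5263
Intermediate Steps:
w(D) = 25 + D
M(J, a) = a + J² (M(J, a) = J² + a = a + J²)
n = -2/25 (n = -2/(25 + 0) = -2/25 ≈ -0.080000)
v = 2088696/25 (v = (-2/25 - 240)*(-348) = -6002/25*(-348) = 2088696/25 ≈ 83548.)
(-353259 + M(-161, -610))/(-298412 + v) = (-353259 + (-610 + (-161)²))/(-298412 + 2088696/25) = (-353259 + (-610 + 25921))/(-5371604/25) = (-353259 + 25311)*(-25/5371604) = -327948*(-25/5371604) = 2049675/1342901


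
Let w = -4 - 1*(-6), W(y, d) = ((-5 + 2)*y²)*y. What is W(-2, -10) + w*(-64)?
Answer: -104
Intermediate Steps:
W(y, d) = -3*y³ (W(y, d) = (-3*y²)*y = -3*y³)
w = 2 (w = -4 + 6 = 2)
W(-2, -10) + w*(-64) = -3*(-2)³ + 2*(-64) = -3*(-8) - 128 = 24 - 128 = -104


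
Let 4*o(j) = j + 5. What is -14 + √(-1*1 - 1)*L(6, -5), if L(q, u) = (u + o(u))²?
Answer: -14 + 25*I*√2 ≈ -14.0 + 35.355*I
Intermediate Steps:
o(j) = 5/4 + j/4 (o(j) = (j + 5)/4 = (5 + j)/4 = 5/4 + j/4)
L(q, u) = (5/4 + 5*u/4)² (L(q, u) = (u + (5/4 + u/4))² = (5/4 + 5*u/4)²)
-14 + √(-1*1 - 1)*L(6, -5) = -14 + √(-1*1 - 1)*(25*(1 - 5)²/16) = -14 + √(-1 - 1)*((25/16)*(-4)²) = -14 + √(-2)*((25/16)*16) = -14 + (I*√2)*25 = -14 + 25*I*√2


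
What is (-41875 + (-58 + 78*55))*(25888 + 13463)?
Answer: -1481289693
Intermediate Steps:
(-41875 + (-58 + 78*55))*(25888 + 13463) = (-41875 + (-58 + 4290))*39351 = (-41875 + 4232)*39351 = -37643*39351 = -1481289693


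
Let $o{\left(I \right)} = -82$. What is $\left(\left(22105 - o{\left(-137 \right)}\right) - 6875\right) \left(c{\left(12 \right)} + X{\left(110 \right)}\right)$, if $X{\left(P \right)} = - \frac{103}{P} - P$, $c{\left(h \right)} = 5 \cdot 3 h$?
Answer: $\frac{5287512}{5} \approx 1.0575 \cdot 10^{6}$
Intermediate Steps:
$c{\left(h \right)} = 15 h$
$X{\left(P \right)} = - P - \frac{103}{P}$
$\left(\left(22105 - o{\left(-137 \right)}\right) - 6875\right) \left(c{\left(12 \right)} + X{\left(110 \right)}\right) = \left(\left(22105 - -82\right) - 6875\right) \left(15 \cdot 12 - \left(110 + \frac{103}{110}\right)\right) = \left(\left(22105 + 82\right) - 6875\right) \left(180 - \frac{12203}{110}\right) = \left(22187 - 6875\right) \left(180 - \frac{12203}{110}\right) = 15312 \left(180 - \frac{12203}{110}\right) = 15312 \cdot \frac{7597}{110} = \frac{5287512}{5}$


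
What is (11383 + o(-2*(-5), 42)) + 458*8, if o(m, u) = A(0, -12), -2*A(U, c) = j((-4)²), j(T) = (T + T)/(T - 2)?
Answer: 105321/7 ≈ 15046.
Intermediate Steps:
j(T) = 2*T/(-2 + T) (j(T) = (2*T)/(-2 + T) = 2*T/(-2 + T))
A(U, c) = -8/7 (A(U, c) = -(-4)²/(-2 + (-4)²) = -16/(-2 + 16) = -16/14 = -½*16/7 = -8/7)
o(m, u) = -8/7
(11383 + o(-2*(-5), 42)) + 458*8 = (11383 - 8/7) + 458*8 = 79673/7 + 3664 = 105321/7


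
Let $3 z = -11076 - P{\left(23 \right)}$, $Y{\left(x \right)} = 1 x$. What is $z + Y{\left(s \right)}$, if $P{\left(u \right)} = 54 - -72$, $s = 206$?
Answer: $-3528$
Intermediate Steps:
$Y{\left(x \right)} = x$
$P{\left(u \right)} = 126$ ($P{\left(u \right)} = 54 + 72 = 126$)
$z = -3734$ ($z = \frac{-11076 - 126}{3} = \frac{1}{3} \left(-11202\right) = -3734$)
$z + Y{\left(s \right)} = -3734 + 206 = -3528$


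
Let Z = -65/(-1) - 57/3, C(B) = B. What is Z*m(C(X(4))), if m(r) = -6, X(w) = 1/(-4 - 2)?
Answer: -276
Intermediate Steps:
X(w) = -⅙ (X(w) = 1/(-6) = -⅙)
Z = 46 (Z = -65*(-1) - 57*⅓ = 65 - 19 = 46)
Z*m(C(X(4))) = 46*(-6) = -276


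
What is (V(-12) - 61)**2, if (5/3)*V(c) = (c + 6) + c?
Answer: 128881/25 ≈ 5155.2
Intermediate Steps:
V(c) = 18/5 + 6*c/5 (V(c) = 3*((c + 6) + c)/5 = 3*((6 + c) + c)/5 = 3*(6 + 2*c)/5 = 18/5 + 6*c/5)
(V(-12) - 61)**2 = ((18/5 + (6/5)*(-12)) - 61)**2 = ((18/5 - 72/5) - 61)**2 = (-54/5 - 61)**2 = (-359/5)**2 = 128881/25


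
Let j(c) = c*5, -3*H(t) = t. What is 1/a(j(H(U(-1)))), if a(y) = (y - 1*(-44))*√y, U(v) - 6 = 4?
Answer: -3*I*√6/820 ≈ -0.0089615*I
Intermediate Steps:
U(v) = 10 (U(v) = 6 + 4 = 10)
H(t) = -t/3
j(c) = 5*c
a(y) = √y*(44 + y) (a(y) = (y + 44)*√y = (44 + y)*√y = √y*(44 + y))
1/a(j(H(U(-1)))) = 1/(√(5*(-⅓*10))*(44 + 5*(-⅓*10))) = 1/(√(5*(-10/3))*(44 + 5*(-10/3))) = 1/(√(-50/3)*(44 - 50/3)) = 1/((5*I*√6/3)*(82/3)) = 1/(410*I*√6/9) = -3*I*√6/820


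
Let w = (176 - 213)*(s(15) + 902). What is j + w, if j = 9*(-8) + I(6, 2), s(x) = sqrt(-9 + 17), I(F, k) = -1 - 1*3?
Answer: -33450 - 74*sqrt(2) ≈ -33555.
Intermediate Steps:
I(F, k) = -4 (I(F, k) = -1 - 3 = -4)
s(x) = 2*sqrt(2) (s(x) = sqrt(8) = 2*sqrt(2))
j = -76 (j = 9*(-8) - 4 = -72 - 4 = -76)
w = -33374 - 74*sqrt(2) (w = (176 - 213)*(2*sqrt(2) + 902) = -37*(902 + 2*sqrt(2)) = -33374 - 74*sqrt(2) ≈ -33479.)
j + w = -76 + (-33374 - 74*sqrt(2)) = -33450 - 74*sqrt(2)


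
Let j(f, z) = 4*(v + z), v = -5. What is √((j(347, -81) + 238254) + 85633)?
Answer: √323543 ≈ 568.81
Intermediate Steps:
j(f, z) = -20 + 4*z (j(f, z) = 4*(-5 + z) = -20 + 4*z)
√((j(347, -81) + 238254) + 85633) = √(((-20 + 4*(-81)) + 238254) + 85633) = √(((-20 - 324) + 238254) + 85633) = √((-344 + 238254) + 85633) = √(237910 + 85633) = √323543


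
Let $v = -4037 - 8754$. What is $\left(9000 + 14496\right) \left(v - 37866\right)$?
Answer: $-1190236872$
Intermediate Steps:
$v = -12791$
$\left(9000 + 14496\right) \left(v - 37866\right) = \left(9000 + 14496\right) \left(-12791 - 37866\right) = 23496 \left(-50657\right) = -1190236872$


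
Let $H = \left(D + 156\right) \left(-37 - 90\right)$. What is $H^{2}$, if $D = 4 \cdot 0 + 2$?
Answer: $402644356$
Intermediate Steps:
$D = 2$ ($D = 0 + 2 = 2$)
$H = -20066$ ($H = \left(2 + 156\right) \left(-37 - 90\right) = 158 \left(-37 - 90\right) = 158 \left(-127\right) = -20066$)
$H^{2} = \left(-20066\right)^{2} = 402644356$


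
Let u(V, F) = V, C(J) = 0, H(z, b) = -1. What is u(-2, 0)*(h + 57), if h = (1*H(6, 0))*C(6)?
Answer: -114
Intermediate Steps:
h = 0 (h = (1*(-1))*0 = -1*0 = 0)
u(-2, 0)*(h + 57) = -2*(0 + 57) = -2*57 = -114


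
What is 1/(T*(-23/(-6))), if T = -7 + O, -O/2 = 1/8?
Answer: -24/667 ≈ -0.035982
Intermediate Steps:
O = -1/4 (O = -2/8 = -2*1/8 = -1/4 ≈ -0.25000)
T = -29/4 (T = -7 - 1/4 = -29/4 ≈ -7.2500)
1/(T*(-23/(-6))) = 1/(-(-667)/(4*(-6))) = 1/(-(-667)*(-1)/(4*6)) = 1/(-29/4*23/6) = 1/(-667/24) = -24/667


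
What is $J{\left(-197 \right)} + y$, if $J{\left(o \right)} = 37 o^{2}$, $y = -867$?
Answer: $1435066$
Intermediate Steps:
$J{\left(-197 \right)} + y = 37 \left(-197\right)^{2} - 867 = 37 \cdot 38809 - 867 = 1435933 - 867 = 1435066$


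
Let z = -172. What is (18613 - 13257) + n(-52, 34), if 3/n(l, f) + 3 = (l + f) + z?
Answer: 1033705/193 ≈ 5356.0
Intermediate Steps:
n(l, f) = 3/(-175 + f + l) (n(l, f) = 3/(-3 + ((l + f) - 172)) = 3/(-3 + ((f + l) - 172)) = 3/(-3 + (-172 + f + l)) = 3/(-175 + f + l))
(18613 - 13257) + n(-52, 34) = (18613 - 13257) + 3/(-175 + 34 - 52) = 5356 + 3/(-193) = 5356 + 3*(-1/193) = 5356 - 3/193 = 1033705/193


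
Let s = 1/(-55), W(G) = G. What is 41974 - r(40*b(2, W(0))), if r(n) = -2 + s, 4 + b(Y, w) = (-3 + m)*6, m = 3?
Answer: 2308681/55 ≈ 41976.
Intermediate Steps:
s = -1/55 ≈ -0.018182
b(Y, w) = -4 (b(Y, w) = -4 + (-3 + 3)*6 = -4 + 0*6 = -4 + 0 = -4)
r(n) = -111/55 (r(n) = -2 - 1/55 = -111/55)
41974 - r(40*b(2, W(0))) = 41974 - 1*(-111/55) = 41974 + 111/55 = 2308681/55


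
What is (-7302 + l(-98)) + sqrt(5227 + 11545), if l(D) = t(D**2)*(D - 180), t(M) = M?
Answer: -2677214 + 2*sqrt(4193) ≈ -2.6771e+6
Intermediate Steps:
l(D) = D**2*(-180 + D) (l(D) = D**2*(D - 180) = D**2*(-180 + D))
(-7302 + l(-98)) + sqrt(5227 + 11545) = (-7302 + (-98)**2*(-180 - 98)) + sqrt(5227 + 11545) = (-7302 + 9604*(-278)) + sqrt(16772) = (-7302 - 2669912) + 2*sqrt(4193) = -2677214 + 2*sqrt(4193)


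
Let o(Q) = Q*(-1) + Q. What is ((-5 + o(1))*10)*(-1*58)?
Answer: 2900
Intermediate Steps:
o(Q) = 0 (o(Q) = -Q + Q = 0)
((-5 + o(1))*10)*(-1*58) = ((-5 + 0)*10)*(-1*58) = -5*10*(-58) = -50*(-58) = 2900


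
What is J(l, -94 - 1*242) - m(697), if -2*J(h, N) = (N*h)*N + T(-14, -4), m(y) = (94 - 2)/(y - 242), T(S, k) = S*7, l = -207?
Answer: 5316577083/455 ≈ 1.1685e+7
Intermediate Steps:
T(S, k) = 7*S
m(y) = 92/(-242 + y)
J(h, N) = 49 - h*N**2/2 (J(h, N) = -((N*h)*N + 7*(-14))/2 = -(h*N**2 - 98)/2 = -(-98 + h*N**2)/2 = 49 - h*N**2/2)
J(l, -94 - 1*242) - m(697) = (49 - 1/2*(-207)*(-94 - 1*242)**2) - 92/(-242 + 697) = (49 - 1/2*(-207)*(-94 - 242)**2) - 92/455 = (49 - 1/2*(-207)*(-336)**2) - 92/455 = (49 - 1/2*(-207)*112896) - 1*92/455 = (49 + 11684736) - 92/455 = 11684785 - 92/455 = 5316577083/455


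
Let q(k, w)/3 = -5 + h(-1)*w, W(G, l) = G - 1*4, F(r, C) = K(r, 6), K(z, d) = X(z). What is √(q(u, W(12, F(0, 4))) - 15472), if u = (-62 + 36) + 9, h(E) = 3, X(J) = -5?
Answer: I*√15415 ≈ 124.16*I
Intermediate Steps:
K(z, d) = -5
F(r, C) = -5
u = -17 (u = -26 + 9 = -17)
W(G, l) = -4 + G (W(G, l) = G - 4 = -4 + G)
q(k, w) = -15 + 9*w (q(k, w) = 3*(-5 + 3*w) = -15 + 9*w)
√(q(u, W(12, F(0, 4))) - 15472) = √((-15 + 9*(-4 + 12)) - 15472) = √((-15 + 9*8) - 15472) = √((-15 + 72) - 15472) = √(57 - 15472) = √(-15415) = I*√15415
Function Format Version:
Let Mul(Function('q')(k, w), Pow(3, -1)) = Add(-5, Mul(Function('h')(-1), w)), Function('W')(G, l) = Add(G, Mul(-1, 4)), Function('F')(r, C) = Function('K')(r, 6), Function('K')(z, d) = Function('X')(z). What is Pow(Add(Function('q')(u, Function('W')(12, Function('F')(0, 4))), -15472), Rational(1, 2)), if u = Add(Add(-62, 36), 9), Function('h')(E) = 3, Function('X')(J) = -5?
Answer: Mul(I, Pow(15415, Rational(1, 2))) ≈ Mul(124.16, I)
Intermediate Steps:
Function('K')(z, d) = -5
Function('F')(r, C) = -5
u = -17 (u = Add(-26, 9) = -17)
Function('W')(G, l) = Add(-4, G) (Function('W')(G, l) = Add(G, -4) = Add(-4, G))
Function('q')(k, w) = Add(-15, Mul(9, w)) (Function('q')(k, w) = Mul(3, Add(-5, Mul(3, w))) = Add(-15, Mul(9, w)))
Pow(Add(Function('q')(u, Function('W')(12, Function('F')(0, 4))), -15472), Rational(1, 2)) = Pow(Add(Add(-15, Mul(9, Add(-4, 12))), -15472), Rational(1, 2)) = Pow(Add(Add(-15, Mul(9, 8)), -15472), Rational(1, 2)) = Pow(Add(Add(-15, 72), -15472), Rational(1, 2)) = Pow(Add(57, -15472), Rational(1, 2)) = Pow(-15415, Rational(1, 2)) = Mul(I, Pow(15415, Rational(1, 2)))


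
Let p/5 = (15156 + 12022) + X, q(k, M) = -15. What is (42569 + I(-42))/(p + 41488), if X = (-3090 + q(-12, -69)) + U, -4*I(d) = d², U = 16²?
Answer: 42128/163133 ≈ 0.25824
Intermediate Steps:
U = 256
I(d) = -d²/4
X = -2849 (X = (-3090 - 15) + 256 = -3105 + 256 = -2849)
p = 121645 (p = 5*((15156 + 12022) - 2849) = 5*(27178 - 2849) = 5*24329 = 121645)
(42569 + I(-42))/(p + 41488) = (42569 - ¼*(-42)²)/(121645 + 41488) = (42569 - ¼*1764)/163133 = (42569 - 441)*(1/163133) = 42128*(1/163133) = 42128/163133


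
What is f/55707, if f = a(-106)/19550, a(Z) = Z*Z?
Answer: 5618/544535925 ≈ 1.0317e-5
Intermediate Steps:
a(Z) = Z**2
f = 5618/9775 (f = (-106)**2/19550 = 11236*(1/19550) = 5618/9775 ≈ 0.57473)
f/55707 = (5618/9775)/55707 = (5618/9775)*(1/55707) = 5618/544535925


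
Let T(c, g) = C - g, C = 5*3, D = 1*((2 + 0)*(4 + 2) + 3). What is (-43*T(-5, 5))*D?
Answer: -6450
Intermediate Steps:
D = 15 (D = 1*(2*6 + 3) = 1*(12 + 3) = 1*15 = 15)
C = 15
T(c, g) = 15 - g
(-43*T(-5, 5))*D = -43*(15 - 1*5)*15 = -43*(15 - 5)*15 = -43*10*15 = -430*15 = -6450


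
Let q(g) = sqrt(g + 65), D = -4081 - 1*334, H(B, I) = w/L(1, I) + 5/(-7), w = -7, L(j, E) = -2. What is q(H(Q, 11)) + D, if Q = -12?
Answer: -4415 + sqrt(13286)/14 ≈ -4406.8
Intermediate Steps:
H(B, I) = 39/14 (H(B, I) = -7/(-2) + 5/(-7) = -7*(-1/2) + 5*(-1/7) = 7/2 - 5/7 = 39/14)
D = -4415 (D = -4081 - 334 = -4415)
q(g) = sqrt(65 + g)
q(H(Q, 11)) + D = sqrt(65 + 39/14) - 4415 = sqrt(949/14) - 4415 = sqrt(13286)/14 - 4415 = -4415 + sqrt(13286)/14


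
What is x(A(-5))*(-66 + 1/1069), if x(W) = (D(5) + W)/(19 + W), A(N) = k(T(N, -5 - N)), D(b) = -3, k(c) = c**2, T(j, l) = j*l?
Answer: 211659/20311 ≈ 10.421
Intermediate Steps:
A(N) = N**2*(-5 - N)**2 (A(N) = (N*(-5 - N))**2 = N**2*(-5 - N)**2)
x(W) = (-3 + W)/(19 + W)
x(A(-5))*(-66 + 1/1069) = ((-3 + (-5)**2*(5 - 5)**2)/(19 + (-5)**2*(5 - 5)**2))*(-66 + 1/1069) = ((-3 + 25*0**2)/(19 + 25*0**2))*(-66 + 1/1069) = ((-3 + 25*0)/(19 + 25*0))*(-70553/1069) = ((-3 + 0)/(19 + 0))*(-70553/1069) = (-3/19)*(-70553/1069) = ((1/19)*(-3))*(-70553/1069) = -3/19*(-70553/1069) = 211659/20311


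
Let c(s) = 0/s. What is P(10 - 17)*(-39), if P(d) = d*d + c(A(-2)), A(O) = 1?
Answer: -1911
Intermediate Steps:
c(s) = 0
P(d) = d² (P(d) = d*d + 0 = d² + 0 = d²)
P(10 - 17)*(-39) = (10 - 17)²*(-39) = (-7)²*(-39) = 49*(-39) = -1911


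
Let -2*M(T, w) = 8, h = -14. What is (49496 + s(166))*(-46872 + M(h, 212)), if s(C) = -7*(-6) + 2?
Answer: -2322237040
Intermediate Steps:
M(T, w) = -4 (M(T, w) = -1/2*8 = -4)
s(C) = 44 (s(C) = 42 + 2 = 44)
(49496 + s(166))*(-46872 + M(h, 212)) = (49496 + 44)*(-46872 - 4) = 49540*(-46876) = -2322237040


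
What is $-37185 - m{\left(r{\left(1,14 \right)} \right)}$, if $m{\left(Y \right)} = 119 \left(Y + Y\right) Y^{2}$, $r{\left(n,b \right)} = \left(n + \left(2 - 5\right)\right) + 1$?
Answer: $-36947$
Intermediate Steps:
$r{\left(n,b \right)} = -2 + n$ ($r{\left(n,b \right)} = \left(n + \left(2 - 5\right)\right) + 1 = \left(n - 3\right) + 1 = \left(-3 + n\right) + 1 = -2 + n$)
$m{\left(Y \right)} = 238 Y^{3}$ ($m{\left(Y \right)} = 119 \cdot 2 Y Y^{2} = 238 Y Y^{2} = 238 Y^{3}$)
$-37185 - m{\left(r{\left(1,14 \right)} \right)} = -37185 - 238 \left(-2 + 1\right)^{3} = -37185 - 238 \left(-1\right)^{3} = -37185 - 238 \left(-1\right) = -37185 - -238 = -37185 + 238 = -36947$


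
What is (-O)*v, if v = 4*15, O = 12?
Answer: -720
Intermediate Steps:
v = 60
(-O)*v = -1*12*60 = -12*60 = -720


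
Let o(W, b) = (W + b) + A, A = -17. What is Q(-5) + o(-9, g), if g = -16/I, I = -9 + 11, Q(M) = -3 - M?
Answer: -32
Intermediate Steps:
I = 2
g = -8 (g = -16/2 = -16*½ = -8)
o(W, b) = -17 + W + b (o(W, b) = (W + b) - 17 = -17 + W + b)
Q(-5) + o(-9, g) = (-3 - 1*(-5)) + (-17 - 9 - 8) = (-3 + 5) - 34 = 2 - 34 = -32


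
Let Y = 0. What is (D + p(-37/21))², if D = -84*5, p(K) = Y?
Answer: 176400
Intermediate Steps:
p(K) = 0
D = -420
(D + p(-37/21))² = (-420 + 0)² = (-420)² = 176400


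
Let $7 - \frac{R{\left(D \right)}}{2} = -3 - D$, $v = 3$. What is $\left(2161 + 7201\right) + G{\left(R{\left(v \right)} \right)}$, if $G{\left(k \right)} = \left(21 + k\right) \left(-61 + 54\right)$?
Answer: $9033$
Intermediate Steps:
$R{\left(D \right)} = 20 + 2 D$ ($R{\left(D \right)} = 14 - 2 \left(-3 - D\right) = 14 + \left(6 + 2 D\right) = 20 + 2 D$)
$G{\left(k \right)} = -147 - 7 k$ ($G{\left(k \right)} = \left(21 + k\right) \left(-7\right) = -147 - 7 k$)
$\left(2161 + 7201\right) + G{\left(R{\left(v \right)} \right)} = \left(2161 + 7201\right) - \left(147 + 7 \left(20 + 2 \cdot 3\right)\right) = 9362 - \left(147 + 7 \left(20 + 6\right)\right) = 9362 - 329 = 9033$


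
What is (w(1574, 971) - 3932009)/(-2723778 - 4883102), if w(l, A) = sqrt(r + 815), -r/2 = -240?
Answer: 3932009/7606880 - sqrt(1295)/7606880 ≈ 0.51690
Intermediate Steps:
r = 480 (r = -2*(-240) = 480)
w(l, A) = sqrt(1295) (w(l, A) = sqrt(480 + 815) = sqrt(1295))
(w(1574, 971) - 3932009)/(-2723778 - 4883102) = (sqrt(1295) - 3932009)/(-2723778 - 4883102) = (-3932009 + sqrt(1295))/(-7606880) = (-3932009 + sqrt(1295))*(-1/7606880) = 3932009/7606880 - sqrt(1295)/7606880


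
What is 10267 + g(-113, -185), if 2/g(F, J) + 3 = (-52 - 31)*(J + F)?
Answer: 253913179/24731 ≈ 10267.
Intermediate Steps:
g(F, J) = 2/(-3 - 83*F - 83*J) (g(F, J) = 2/(-3 + (-52 - 31)*(J + F)) = 2/(-3 - 83*(F + J)) = 2/(-3 + (-83*F - 83*J)) = 2/(-3 - 83*F - 83*J))
10267 + g(-113, -185) = 10267 - 2/(3 + 83*(-113) + 83*(-185)) = 10267 - 2/(3 - 9379 - 15355) = 10267 - 2/(-24731) = 10267 - 2*(-1/24731) = 10267 + 2/24731 = 253913179/24731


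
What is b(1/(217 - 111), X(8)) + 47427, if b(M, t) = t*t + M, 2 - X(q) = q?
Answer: 5031079/106 ≈ 47463.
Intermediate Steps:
X(q) = 2 - q
b(M, t) = M + t² (b(M, t) = t² + M = M + t²)
b(1/(217 - 111), X(8)) + 47427 = (1/(217 - 111) + (2 - 1*8)²) + 47427 = (1/106 + (2 - 8)²) + 47427 = (1/106 + (-6)²) + 47427 = (1/106 + 36) + 47427 = 3817/106 + 47427 = 5031079/106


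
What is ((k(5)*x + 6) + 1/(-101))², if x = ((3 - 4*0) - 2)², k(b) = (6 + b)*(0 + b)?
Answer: 37945600/10201 ≈ 3719.8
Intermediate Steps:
k(b) = b*(6 + b) (k(b) = (6 + b)*b = b*(6 + b))
x = 1 (x = ((3 + 0) - 2)² = (3 - 2)² = 1² = 1)
((k(5)*x + 6) + 1/(-101))² = (((5*(6 + 5))*1 + 6) + 1/(-101))² = (((5*11)*1 + 6) - 1/101)² = ((55*1 + 6) - 1/101)² = ((55 + 6) - 1/101)² = (61 - 1/101)² = (6160/101)² = 37945600/10201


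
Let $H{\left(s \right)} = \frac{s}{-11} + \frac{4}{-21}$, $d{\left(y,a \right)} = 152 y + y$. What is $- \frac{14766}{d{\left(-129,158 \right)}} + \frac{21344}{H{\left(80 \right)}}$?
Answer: $- \frac{8107259282}{2835549} \approx -2859.1$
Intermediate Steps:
$d{\left(y,a \right)} = 153 y$
$H{\left(s \right)} = - \frac{4}{21} - \frac{s}{11}$ ($H{\left(s \right)} = s \left(- \frac{1}{11}\right) + 4 \left(- \frac{1}{21}\right) = - \frac{s}{11} - \frac{4}{21} = - \frac{4}{21} - \frac{s}{11}$)
$- \frac{14766}{d{\left(-129,158 \right)}} + \frac{21344}{H{\left(80 \right)}} = - \frac{14766}{153 \left(-129\right)} + \frac{21344}{- \frac{4}{21} - \frac{80}{11}} = - \frac{14766}{-19737} + \frac{21344}{- \frac{4}{21} - \frac{80}{11}} = \left(-14766\right) \left(- \frac{1}{19737}\right) + \frac{21344}{- \frac{1724}{231}} = \frac{4922}{6579} + 21344 \left(- \frac{231}{1724}\right) = \frac{4922}{6579} - \frac{1232616}{431} = - \frac{8107259282}{2835549}$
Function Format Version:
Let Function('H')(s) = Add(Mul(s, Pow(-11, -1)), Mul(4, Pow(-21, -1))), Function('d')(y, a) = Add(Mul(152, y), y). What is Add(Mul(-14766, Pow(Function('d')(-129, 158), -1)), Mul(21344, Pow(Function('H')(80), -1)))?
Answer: Rational(-8107259282, 2835549) ≈ -2859.1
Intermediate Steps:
Function('d')(y, a) = Mul(153, y)
Function('H')(s) = Add(Rational(-4, 21), Mul(Rational(-1, 11), s)) (Function('H')(s) = Add(Mul(s, Rational(-1, 11)), Mul(4, Rational(-1, 21))) = Add(Mul(Rational(-1, 11), s), Rational(-4, 21)) = Add(Rational(-4, 21), Mul(Rational(-1, 11), s)))
Add(Mul(-14766, Pow(Function('d')(-129, 158), -1)), Mul(21344, Pow(Function('H')(80), -1))) = Add(Mul(-14766, Pow(Mul(153, -129), -1)), Mul(21344, Pow(Add(Rational(-4, 21), Mul(Rational(-1, 11), 80)), -1))) = Add(Mul(-14766, Pow(-19737, -1)), Mul(21344, Pow(Add(Rational(-4, 21), Rational(-80, 11)), -1))) = Add(Mul(-14766, Rational(-1, 19737)), Mul(21344, Pow(Rational(-1724, 231), -1))) = Add(Rational(4922, 6579), Mul(21344, Rational(-231, 1724))) = Add(Rational(4922, 6579), Rational(-1232616, 431)) = Rational(-8107259282, 2835549)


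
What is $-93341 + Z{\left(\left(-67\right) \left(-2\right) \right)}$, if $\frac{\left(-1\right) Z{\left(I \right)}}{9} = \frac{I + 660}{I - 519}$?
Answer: $- \frac{35929139}{385} \approx -93323.0$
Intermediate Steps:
$Z{\left(I \right)} = - \frac{9 \left(660 + I\right)}{-519 + I}$ ($Z{\left(I \right)} = - 9 \frac{I + 660}{I - 519} = - 9 \frac{660 + I}{-519 + I} = - \frac{9 \left(660 + I\right)}{-519 + I}$)
$-93341 + Z{\left(\left(-67\right) \left(-2\right) \right)} = -93341 + \frac{9 \left(-660 - \left(-67\right) \left(-2\right)\right)}{-519 - -134} = -93341 + \frac{9 \left(-660 - 134\right)}{-519 + 134} = -93341 + \frac{9 \left(-660 - 134\right)}{-385} = -93341 + 9 \left(- \frac{1}{385}\right) \left(-794\right) = -93341 + \frac{7146}{385} = - \frac{35929139}{385}$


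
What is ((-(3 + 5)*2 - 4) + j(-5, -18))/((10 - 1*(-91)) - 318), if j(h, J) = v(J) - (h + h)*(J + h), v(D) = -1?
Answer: 251/217 ≈ 1.1567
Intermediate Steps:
j(h, J) = -1 - 2*h*(J + h) (j(h, J) = -1 - (h + h)*(J + h) = -1 - 2*h*(J + h))
((-(3 + 5)*2 - 4) + j(-5, -18))/((10 - 1*(-91)) - 318) = ((-(3 + 5)*2 - 4) + (-1 - 2*(-5)² - 2*(-18)*(-5)))/((10 - 1*(-91)) - 318) = ((-1*8*2 - 4) + (-1 - 2*25 - 180))/((10 + 91) - 318) = ((-8*2 - 4) + (-1 - 50 - 180))/(101 - 318) = ((-16 - 4) - 231)/(-217) = (-20 - 231)*(-1/217) = -251*(-1/217) = 251/217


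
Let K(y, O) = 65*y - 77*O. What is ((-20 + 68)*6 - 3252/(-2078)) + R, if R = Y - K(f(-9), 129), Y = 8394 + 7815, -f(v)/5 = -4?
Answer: 26111696/1039 ≈ 25132.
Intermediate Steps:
f(v) = 20 (f(v) = -5*(-4) = 20)
K(y, O) = -77*O + 65*y
Y = 16209
R = 24842 (R = 16209 - (-77*129 + 65*20) = 16209 - (-9933 + 1300) = 16209 - 1*(-8633) = 16209 + 8633 = 24842)
((-20 + 68)*6 - 3252/(-2078)) + R = ((-20 + 68)*6 - 3252/(-2078)) + 24842 = (48*6 - 3252*(-1/2078)) + 24842 = (288 + 1626/1039) + 24842 = 300858/1039 + 24842 = 26111696/1039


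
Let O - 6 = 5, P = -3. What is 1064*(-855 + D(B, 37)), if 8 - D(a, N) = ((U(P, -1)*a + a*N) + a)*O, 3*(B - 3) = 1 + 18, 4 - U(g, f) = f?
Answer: -16795240/3 ≈ -5.5984e+6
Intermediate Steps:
U(g, f) = 4 - f
B = 28/3 (B = 3 + (1 + 18)/3 = 3 + (1/3)*19 = 3 + 19/3 = 28/3 ≈ 9.3333)
O = 11 (O = 6 + 5 = 11)
D(a, N) = 8 - 66*a - 11*N*a (D(a, N) = 8 - (((4 - 1*(-1))*a + a*N) + a)*11 = 8 - (((4 + 1)*a + N*a) + a)*11 = 8 - ((5*a + N*a) + a)*11 = 8 - (6*a + N*a)*11 = 8 - (66*a + 11*N*a) = 8 + (-66*a - 11*N*a) = 8 - 66*a - 11*N*a)
1064*(-855 + D(B, 37)) = 1064*(-855 + (8 - 66*28/3 - 11*37*28/3)) = 1064*(-855 + (8 - 616 - 11396/3)) = 1064*(-855 - 13220/3) = 1064*(-15785/3) = -16795240/3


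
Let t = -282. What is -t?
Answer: 282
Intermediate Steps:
-t = -1*(-282) = 282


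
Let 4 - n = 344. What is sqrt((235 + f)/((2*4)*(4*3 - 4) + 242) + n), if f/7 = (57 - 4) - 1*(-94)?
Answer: 2*I*sqrt(218399)/51 ≈ 18.327*I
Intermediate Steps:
n = -340 (n = 4 - 1*344 = 4 - 344 = -340)
f = 1029 (f = 7*((57 - 4) - 1*(-94)) = 7*(53 + 94) = 7*147 = 1029)
sqrt((235 + f)/((2*4)*(4*3 - 4) + 242) + n) = sqrt((235 + 1029)/((2*4)*(4*3 - 4) + 242) - 340) = sqrt(1264/(8*(12 - 4) + 242) - 340) = sqrt(1264/(8*8 + 242) - 340) = sqrt(1264/(64 + 242) - 340) = sqrt(1264/306 - 340) = sqrt(1264*(1/306) - 340) = sqrt(632/153 - 340) = sqrt(-51388/153) = 2*I*sqrt(218399)/51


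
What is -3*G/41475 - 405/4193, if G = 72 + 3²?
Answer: -848394/8281175 ≈ -0.10245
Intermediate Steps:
G = 81 (G = 72 + 9 = 81)
-3*G/41475 - 405/4193 = -3*81/41475 - 405/4193 = -243*1/41475 - 405*1/4193 = -81/13825 - 405/4193 = -848394/8281175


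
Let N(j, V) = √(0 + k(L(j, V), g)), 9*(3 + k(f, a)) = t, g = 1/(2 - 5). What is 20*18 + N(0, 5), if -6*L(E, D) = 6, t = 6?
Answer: 360 + I*√21/3 ≈ 360.0 + 1.5275*I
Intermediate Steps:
g = -⅓ (g = 1/(-3) = -⅓ ≈ -0.33333)
L(E, D) = -1 (L(E, D) = -⅙*6 = -1)
k(f, a) = -7/3 (k(f, a) = -3 + (⅑)*6 = -3 + ⅔ = -7/3)
N(j, V) = I*√21/3 (N(j, V) = √(0 - 7/3) = √(-7/3) = I*√21/3)
20*18 + N(0, 5) = 20*18 + I*√21/3 = 360 + I*√21/3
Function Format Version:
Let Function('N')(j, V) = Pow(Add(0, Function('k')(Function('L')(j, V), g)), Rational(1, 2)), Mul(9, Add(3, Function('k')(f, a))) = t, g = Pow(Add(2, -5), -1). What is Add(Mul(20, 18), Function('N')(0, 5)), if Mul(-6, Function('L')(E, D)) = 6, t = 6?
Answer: Add(360, Mul(Rational(1, 3), I, Pow(21, Rational(1, 2)))) ≈ Add(360.00, Mul(1.5275, I))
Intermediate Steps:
g = Rational(-1, 3) (g = Pow(-3, -1) = Rational(-1, 3) ≈ -0.33333)
Function('L')(E, D) = -1 (Function('L')(E, D) = Mul(Rational(-1, 6), 6) = -1)
Function('k')(f, a) = Rational(-7, 3) (Function('k')(f, a) = Add(-3, Mul(Rational(1, 9), 6)) = Add(-3, Rational(2, 3)) = Rational(-7, 3))
Function('N')(j, V) = Mul(Rational(1, 3), I, Pow(21, Rational(1, 2))) (Function('N')(j, V) = Pow(Add(0, Rational(-7, 3)), Rational(1, 2)) = Pow(Rational(-7, 3), Rational(1, 2)) = Mul(Rational(1, 3), I, Pow(21, Rational(1, 2))))
Add(Mul(20, 18), Function('N')(0, 5)) = Add(Mul(20, 18), Mul(Rational(1, 3), I, Pow(21, Rational(1, 2)))) = Add(360, Mul(Rational(1, 3), I, Pow(21, Rational(1, 2))))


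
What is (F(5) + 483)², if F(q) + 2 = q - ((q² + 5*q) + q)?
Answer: 185761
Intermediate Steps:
F(q) = -2 - q² - 5*q (F(q) = -2 + (q - ((q² + 5*q) + q)) = -2 + (q - (q² + 6*q)) = -2 + (q + (-q² - 6*q)) = -2 + (-q² - 5*q) = -2 - q² - 5*q)
(F(5) + 483)² = ((-2 - 1*5² - 5*5) + 483)² = ((-2 - 1*25 - 25) + 483)² = ((-2 - 25 - 25) + 483)² = (-52 + 483)² = 431² = 185761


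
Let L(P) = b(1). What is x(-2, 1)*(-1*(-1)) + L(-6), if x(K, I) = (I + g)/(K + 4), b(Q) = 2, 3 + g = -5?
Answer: -3/2 ≈ -1.5000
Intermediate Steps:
g = -8 (g = -3 - 5 = -8)
x(K, I) = (-8 + I)/(4 + K) (x(K, I) = (I - 8)/(K + 4) = (-8 + I)/(4 + K))
L(P) = 2
x(-2, 1)*(-1*(-1)) + L(-6) = ((-8 + 1)/(4 - 2))*(-1*(-1)) + 2 = (-7/2)*1 + 2 = ((1/2)*(-7))*1 + 2 = -7/2*1 + 2 = -7/2 + 2 = -3/2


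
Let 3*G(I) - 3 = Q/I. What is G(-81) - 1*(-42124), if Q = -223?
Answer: 10236598/243 ≈ 42126.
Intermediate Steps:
G(I) = 1 - 223/(3*I) (G(I) = 1 + (-223/I)/3 = 1 - 223/(3*I))
G(-81) - 1*(-42124) = (-223/3 - 81)/(-81) - 1*(-42124) = -1/81*(-466/3) + 42124 = 466/243 + 42124 = 10236598/243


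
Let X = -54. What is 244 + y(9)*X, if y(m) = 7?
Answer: -134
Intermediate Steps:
244 + y(9)*X = 244 + 7*(-54) = 244 - 378 = -134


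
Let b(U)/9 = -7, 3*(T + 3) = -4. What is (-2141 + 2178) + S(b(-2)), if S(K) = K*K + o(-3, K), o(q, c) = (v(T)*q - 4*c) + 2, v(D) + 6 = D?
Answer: 4291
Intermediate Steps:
T = -13/3 (T = -3 + (⅓)*(-4) = -3 - 4/3 = -13/3 ≈ -4.3333)
v(D) = -6 + D
b(U) = -63 (b(U) = 9*(-7) = -63)
o(q, c) = 2 - 4*c - 31*q/3 (o(q, c) = ((-6 - 13/3)*q - 4*c) + 2 = (-31*q/3 - 4*c) + 2 = (-4*c - 31*q/3) + 2 = 2 - 4*c - 31*q/3)
S(K) = 33 + K² - 4*K (S(K) = K*K + (2 - 4*K - 31/3*(-3)) = K² + (2 - 4*K + 31) = K² + (33 - 4*K) = 33 + K² - 4*K)
(-2141 + 2178) + S(b(-2)) = (-2141 + 2178) + (33 + (-63)² - 4*(-63)) = 37 + (33 + 3969 + 252) = 37 + 4254 = 4291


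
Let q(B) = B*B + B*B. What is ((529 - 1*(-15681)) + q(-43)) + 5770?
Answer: 25678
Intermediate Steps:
q(B) = 2*B² (q(B) = B² + B² = 2*B²)
((529 - 1*(-15681)) + q(-43)) + 5770 = ((529 - 1*(-15681)) + 2*(-43)²) + 5770 = ((529 + 15681) + 2*1849) + 5770 = (16210 + 3698) + 5770 = 19908 + 5770 = 25678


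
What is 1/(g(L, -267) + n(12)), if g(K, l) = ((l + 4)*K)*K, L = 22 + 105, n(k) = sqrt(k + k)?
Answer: -4241927/17993944673305 - 2*sqrt(6)/17993944673305 ≈ -2.3574e-7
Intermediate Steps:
n(k) = sqrt(2)*sqrt(k) (n(k) = sqrt(2*k) = sqrt(2)*sqrt(k))
L = 127
g(K, l) = K**2*(4 + l) (g(K, l) = ((4 + l)*K)*K = (K*(4 + l))*K = K**2*(4 + l))
1/(g(L, -267) + n(12)) = 1/(127**2*(4 - 267) + sqrt(2)*sqrt(12)) = 1/(16129*(-263) + sqrt(2)*(2*sqrt(3))) = 1/(-4241927 + 2*sqrt(6))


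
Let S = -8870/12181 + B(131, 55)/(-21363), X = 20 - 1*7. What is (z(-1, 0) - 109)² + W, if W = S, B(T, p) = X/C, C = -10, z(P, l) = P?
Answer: 31485052323253/2602227030 ≈ 12099.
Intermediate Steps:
X = 13 (X = 20 - 7 = 13)
B(T, p) = -13/10 (B(T, p) = 13/(-10) = 13*(-⅒) = -13/10)
S = -1894739747/2602227030 (S = -8870/12181 - 13/10/(-21363) = -8870*1/12181 - 13/10*(-1/21363) = -8870/12181 + 13/213630 = -1894739747/2602227030 ≈ -0.72812)
W = -1894739747/2602227030 ≈ -0.72812
(z(-1, 0) - 109)² + W = (-1 - 109)² - 1894739747/2602227030 = (-110)² - 1894739747/2602227030 = 12100 - 1894739747/2602227030 = 31485052323253/2602227030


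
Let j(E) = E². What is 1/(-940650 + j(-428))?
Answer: -1/757466 ≈ -1.3202e-6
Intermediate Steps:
1/(-940650 + j(-428)) = 1/(-940650 + (-428)²) = 1/(-940650 + 183184) = 1/(-757466) = -1/757466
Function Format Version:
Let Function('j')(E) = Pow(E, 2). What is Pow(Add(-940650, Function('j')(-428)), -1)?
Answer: Rational(-1, 757466) ≈ -1.3202e-6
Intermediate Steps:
Pow(Add(-940650, Function('j')(-428)), -1) = Pow(Add(-940650, Pow(-428, 2)), -1) = Pow(Add(-940650, 183184), -1) = Pow(-757466, -1) = Rational(-1, 757466)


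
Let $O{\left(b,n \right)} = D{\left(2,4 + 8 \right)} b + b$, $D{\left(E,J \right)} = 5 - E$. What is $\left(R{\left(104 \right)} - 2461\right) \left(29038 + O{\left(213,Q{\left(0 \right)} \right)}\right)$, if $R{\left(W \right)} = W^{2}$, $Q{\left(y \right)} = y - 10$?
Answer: $249730950$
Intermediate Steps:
$Q{\left(y \right)} = -10 + y$
$O{\left(b,n \right)} = 4 b$ ($O{\left(b,n \right)} = \left(5 - 2\right) b + b = 3 b + b = 4 b$)
$\left(R{\left(104 \right)} - 2461\right) \left(29038 + O{\left(213,Q{\left(0 \right)} \right)}\right) = \left(104^{2} - 2461\right) \left(29038 + 4 \cdot 213\right) = \left(10816 - 2461\right) \left(29038 + 852\right) = 8355 \cdot 29890 = 249730950$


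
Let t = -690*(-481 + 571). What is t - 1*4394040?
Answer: -4456140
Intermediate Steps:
t = -62100 (t = -690*90 = -62100)
t - 1*4394040 = -62100 - 1*4394040 = -62100 - 4394040 = -4456140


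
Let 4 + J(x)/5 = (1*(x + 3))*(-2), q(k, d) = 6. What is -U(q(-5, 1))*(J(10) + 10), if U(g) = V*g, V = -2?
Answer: -1680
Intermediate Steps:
U(g) = -2*g
J(x) = -50 - 10*x (J(x) = -20 + 5*((1*(x + 3))*(-2)) = -20 + 5*((1*(3 + x))*(-2)) = -20 + 5*((3 + x)*(-2)) = -20 + 5*(-6 - 2*x) = -20 + (-30 - 10*x) = -50 - 10*x)
-U(q(-5, 1))*(J(10) + 10) = -(-2*6)*((-50 - 10*10) + 10) = -(-12)*((-50 - 100) + 10) = -(-12)*(-150 + 10) = -(-12)*(-140) = -1*1680 = -1680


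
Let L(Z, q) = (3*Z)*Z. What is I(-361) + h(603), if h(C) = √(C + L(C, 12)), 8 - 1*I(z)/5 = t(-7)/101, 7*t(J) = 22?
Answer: 28170/707 + 3*√121270 ≈ 1084.6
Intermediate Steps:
t(J) = 22/7 (t(J) = (⅐)*22 = 22/7)
L(Z, q) = 3*Z²
I(z) = 28170/707 (I(z) = 40 - 110/(7*101) = 40 - 5*22/707 = 40 - 110/707 = 28170/707)
h(C) = √(C + 3*C²)
I(-361) + h(603) = 28170/707 + √(603*(1 + 3*603)) = 28170/707 + √(603*(1 + 1809)) = 28170/707 + √(603*1810) = 28170/707 + √1091430 = 28170/707 + 3*√121270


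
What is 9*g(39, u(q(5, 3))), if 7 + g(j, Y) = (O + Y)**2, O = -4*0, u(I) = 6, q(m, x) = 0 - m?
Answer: 261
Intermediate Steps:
q(m, x) = -m
O = 0
g(j, Y) = -7 + Y**2 (g(j, Y) = -7 + (0 + Y)**2 = -7 + Y**2)
9*g(39, u(q(5, 3))) = 9*(-7 + 6**2) = 9*(-7 + 36) = 9*29 = 261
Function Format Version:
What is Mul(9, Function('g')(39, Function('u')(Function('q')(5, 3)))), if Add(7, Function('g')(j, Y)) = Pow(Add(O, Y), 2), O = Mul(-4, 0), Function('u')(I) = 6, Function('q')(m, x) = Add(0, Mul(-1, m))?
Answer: 261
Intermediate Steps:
Function('q')(m, x) = Mul(-1, m)
O = 0
Function('g')(j, Y) = Add(-7, Pow(Y, 2)) (Function('g')(j, Y) = Add(-7, Pow(Add(0, Y), 2)) = Add(-7, Pow(Y, 2)))
Mul(9, Function('g')(39, Function('u')(Function('q')(5, 3)))) = Mul(9, Add(-7, Pow(6, 2))) = Mul(9, Add(-7, 36)) = Mul(9, 29) = 261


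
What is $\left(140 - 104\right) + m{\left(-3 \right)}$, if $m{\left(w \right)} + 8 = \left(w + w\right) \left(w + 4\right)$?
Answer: $22$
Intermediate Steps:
$m{\left(w \right)} = -8 + 2 w \left(4 + w\right)$ ($m{\left(w \right)} = -8 + \left(w + w\right) \left(w + 4\right) = -8 + 2 w \left(4 + w\right)$)
$\left(140 - 104\right) + m{\left(-3 \right)} = \left(140 - 104\right) + \left(-8 + 2 \left(-3\right)^{2} + 8 \left(-3\right)\right) = 36 - 14 = 22$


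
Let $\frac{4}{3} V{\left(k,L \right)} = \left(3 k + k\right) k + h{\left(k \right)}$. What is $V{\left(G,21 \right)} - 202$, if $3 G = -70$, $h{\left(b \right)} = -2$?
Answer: $\frac{8579}{6} \approx 1429.8$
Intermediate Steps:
$G = - \frac{70}{3}$ ($G = \frac{1}{3} \left(-70\right) = - \frac{70}{3} \approx -23.333$)
$V{\left(k,L \right)} = - \frac{3}{2} + 3 k^{2}$ ($V{\left(k,L \right)} = \frac{3 \left(\left(3 k + k\right) k - 2\right)}{4} = \frac{3 \left(4 k k - 2\right)}{4} = \frac{3 \left(4 k^{2} - 2\right)}{4} = \frac{3 \left(-2 + 4 k^{2}\right)}{4} = - \frac{3}{2} + 3 k^{2}$)
$V{\left(G,21 \right)} - 202 = \left(- \frac{3}{2} + 3 \left(- \frac{70}{3}\right)^{2}\right) - 202 = \left(- \frac{3}{2} + 3 \cdot \frac{4900}{9}\right) - 202 = \left(- \frac{3}{2} + \frac{4900}{3}\right) - 202 = \frac{9791}{6} - 202 = \frac{8579}{6}$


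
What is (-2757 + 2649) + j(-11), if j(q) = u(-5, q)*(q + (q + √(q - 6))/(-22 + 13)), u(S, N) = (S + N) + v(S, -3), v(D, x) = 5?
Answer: -4/9 + 11*I*√17/9 ≈ -0.44444 + 5.0394*I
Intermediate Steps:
u(S, N) = 5 + N + S (u(S, N) = (S + N) + 5 = (N + S) + 5 = 5 + N + S)
j(q) = q*(-√(-6 + q)/9 + 8*q/9) (j(q) = (5 + q - 5)*(q + (q + √(q - 6))/(-22 + 13)) = q*(q + (q + √(-6 + q))/(-9)) = q*(q + (q + √(-6 + q))*(-⅑)) = q*(q + (-q/9 - √(-6 + q)/9)) = q*(-√(-6 + q)/9 + 8*q/9))
(-2757 + 2649) + j(-11) = (-2757 + 2649) + (⅑)*(-11)*(-√(-6 - 11) + 8*(-11)) = -108 + (⅑)*(-11)*(-√(-17) - 88) = -108 + (⅑)*(-11)*(-I*√17 - 88) = -108 + (⅑)*(-11)*(-88 - I*√17) = -108 + (968/9 + 11*I*√17/9) = -4/9 + 11*I*√17/9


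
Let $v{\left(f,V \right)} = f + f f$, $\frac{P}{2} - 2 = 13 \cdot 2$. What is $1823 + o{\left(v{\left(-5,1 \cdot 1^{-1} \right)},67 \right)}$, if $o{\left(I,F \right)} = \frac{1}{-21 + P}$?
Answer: $\frac{63806}{35} \approx 1823.0$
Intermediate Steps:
$P = 56$ ($P = 4 + 2 \cdot 13 \cdot 2 = 4 + 2 \cdot 26 = 4 + 52 = 56$)
$v{\left(f,V \right)} = f + f^{2}$
$o{\left(I,F \right)} = \frac{1}{35}$ ($o{\left(I,F \right)} = \frac{1}{-21 + 56} = \frac{1}{35}$)
$1823 + o{\left(v{\left(-5,1 \cdot 1^{-1} \right)},67 \right)} = 1823 + \frac{1}{35} = \frac{63806}{35}$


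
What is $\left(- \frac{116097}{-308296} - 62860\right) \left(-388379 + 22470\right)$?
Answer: $\frac{7091086066745867}{308296} \approx 2.3001 \cdot 10^{10}$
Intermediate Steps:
$\left(- \frac{116097}{-308296} - 62860\right) \left(-388379 + 22470\right) = \left(\left(-116097\right) \left(- \frac{1}{308296}\right) - 62860\right) \left(-365909\right) = \left(\frac{116097}{308296} - 62860\right) \left(-365909\right) = \left(- \frac{19379370463}{308296}\right) \left(-365909\right) = \frac{7091086066745867}{308296}$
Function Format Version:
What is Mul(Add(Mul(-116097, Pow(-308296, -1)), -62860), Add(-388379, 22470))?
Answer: Rational(7091086066745867, 308296) ≈ 2.3001e+10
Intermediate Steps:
Mul(Add(Mul(-116097, Pow(-308296, -1)), -62860), Add(-388379, 22470)) = Mul(Add(Mul(-116097, Rational(-1, 308296)), -62860), -365909) = Mul(Add(Rational(116097, 308296), -62860), -365909) = Mul(Rational(-19379370463, 308296), -365909) = Rational(7091086066745867, 308296)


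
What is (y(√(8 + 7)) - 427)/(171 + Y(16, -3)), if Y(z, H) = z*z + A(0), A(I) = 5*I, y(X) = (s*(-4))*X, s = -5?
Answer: -1 + 20*√15/427 ≈ -0.81860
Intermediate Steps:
y(X) = 20*X (y(X) = (-5*(-4))*X = 20*X)
Y(z, H) = z² (Y(z, H) = z*z + 5*0 = z² + 0 = z²)
(y(√(8 + 7)) - 427)/(171 + Y(16, -3)) = (20*√(8 + 7) - 427)/(171 + 16²) = (20*√15 - 427)/(171 + 256) = (-427 + 20*√15)/427 = (-427 + 20*√15)*(1/427) = -1 + 20*√15/427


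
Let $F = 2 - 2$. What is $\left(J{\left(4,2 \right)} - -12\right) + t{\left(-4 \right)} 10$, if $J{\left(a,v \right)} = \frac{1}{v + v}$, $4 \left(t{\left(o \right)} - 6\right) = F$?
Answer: $\frac{289}{4} \approx 72.25$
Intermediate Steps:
$F = 0$
$t{\left(o \right)} = 6$ ($t{\left(o \right)} = 6 + \frac{1}{4} \cdot 0 = 6 + 0 = 6$)
$J{\left(a,v \right)} = \frac{1}{2 v}$
$\left(J{\left(4,2 \right)} - -12\right) + t{\left(-4 \right)} 10 = \left(\frac{1}{2 \cdot 2} - -12\right) + 6 \cdot 10 = \left(\frac{1}{2} \cdot \frac{1}{2} + 12\right) + 60 = \left(\frac{1}{4} + 12\right) + 60 = \frac{49}{4} + 60 = \frac{289}{4}$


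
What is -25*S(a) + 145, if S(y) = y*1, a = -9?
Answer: 370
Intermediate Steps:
S(y) = y
-25*S(a) + 145 = -25*(-9) + 145 = 225 + 145 = 370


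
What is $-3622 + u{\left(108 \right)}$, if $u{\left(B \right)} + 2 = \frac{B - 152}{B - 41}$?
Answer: $- \frac{242852}{67} \approx -3624.7$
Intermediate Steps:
$u{\left(B \right)} = -2 + \frac{-152 + B}{-41 + B}$ ($u{\left(B \right)} = -2 + \frac{B - 152}{B - 41} = -2 + \frac{-152 + B}{-41 + B}$)
$-3622 + u{\left(108 \right)} = -3622 + \frac{-70 - 108}{-41 + 108} = -3622 + \frac{-70 - 108}{67} = -3622 + \frac{1}{67} \left(-178\right) = -3622 - \frac{178}{67} = - \frac{242852}{67}$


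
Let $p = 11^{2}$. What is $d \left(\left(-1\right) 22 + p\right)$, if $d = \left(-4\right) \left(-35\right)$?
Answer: $13860$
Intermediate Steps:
$p = 121$
$d = 140$
$d \left(\left(-1\right) 22 + p\right) = 140 \left(\left(-1\right) 22 + 121\right) = 140 \left(-22 + 121\right) = 140 \cdot 99 = 13860$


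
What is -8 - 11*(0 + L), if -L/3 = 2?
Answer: 58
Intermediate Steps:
L = -6 (L = -3*2 = -6)
-8 - 11*(0 + L) = -8 - 11*(0 - 6) = -8 - 11*(-6) = -8 + 66 = 58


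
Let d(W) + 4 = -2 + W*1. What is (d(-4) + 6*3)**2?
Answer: 64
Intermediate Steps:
d(W) = -6 + W (d(W) = -4 + (-2 + W*1) = -4 + (-2 + W) = -6 + W)
(d(-4) + 6*3)**2 = ((-6 - 4) + 6*3)**2 = (-10 + 18)**2 = 8**2 = 64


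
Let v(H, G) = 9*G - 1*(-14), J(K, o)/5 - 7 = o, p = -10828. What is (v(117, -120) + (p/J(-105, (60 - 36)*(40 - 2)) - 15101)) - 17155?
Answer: -153125418/4595 ≈ -33324.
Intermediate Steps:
J(K, o) = 35 + 5*o
v(H, G) = 14 + 9*G (v(H, G) = 9*G + 14 = 14 + 9*G)
(v(117, -120) + (p/J(-105, (60 - 36)*(40 - 2)) - 15101)) - 17155 = ((14 + 9*(-120)) + (-10828/(35 + 5*((60 - 36)*(40 - 2))) - 15101)) - 17155 = ((14 - 1080) + (-10828/(35 + 5*(24*38)) - 15101)) - 17155 = (-1066 + (-10828/(35 + 5*912) - 15101)) - 17155 = (-1066 + (-10828/(35 + 4560) - 15101)) - 17155 = (-1066 + (-10828/4595 - 15101)) - 17155 = (-1066 - 69399923/4595) - 17155 = -74298193/4595 - 17155 = -153125418/4595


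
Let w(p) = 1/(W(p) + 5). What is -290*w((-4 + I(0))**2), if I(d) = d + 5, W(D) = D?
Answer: -145/3 ≈ -48.333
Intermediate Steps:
I(d) = 5 + d
w(p) = 1/(5 + p) (w(p) = 1/(p + 5) = 1/(5 + p))
-290*w((-4 + I(0))**2) = -290/(5 + (-4 + (5 + 0))**2) = -290/(5 + (-4 + 5)**2) = -290/(5 + 1**2) = -290/(5 + 1) = -290/6 = -290*1/6 = -145/3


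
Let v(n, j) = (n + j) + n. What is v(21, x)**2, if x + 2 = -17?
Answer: 529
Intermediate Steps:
x = -19 (x = -2 - 17 = -19)
v(n, j) = j + 2*n (v(n, j) = (j + n) + n = j + 2*n)
v(21, x)**2 = (-19 + 2*21)**2 = (-19 + 42)**2 = 23**2 = 529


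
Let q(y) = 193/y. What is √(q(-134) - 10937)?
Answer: I*√196410634/134 ≈ 104.59*I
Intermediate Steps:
√(q(-134) - 10937) = √(193/(-134) - 10937) = √(193*(-1/134) - 10937) = √(-193/134 - 10937) = √(-1465751/134) = I*√196410634/134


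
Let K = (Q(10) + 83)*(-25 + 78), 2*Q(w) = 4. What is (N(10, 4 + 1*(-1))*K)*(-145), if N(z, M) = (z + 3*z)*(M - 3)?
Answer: 0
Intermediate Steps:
Q(w) = 2 (Q(w) = (1/2)*4 = 2)
N(z, M) = 4*z*(-3 + M) (N(z, M) = (4*z)*(-3 + M) = 4*z*(-3 + M))
K = 4505 (K = (2 + 83)*(-25 + 78) = 85*53 = 4505)
(N(10, 4 + 1*(-1))*K)*(-145) = ((4*10*(-3 + (4 + 1*(-1))))*4505)*(-145) = ((4*10*(-3 + (4 - 1)))*4505)*(-145) = ((4*10*(-3 + 3))*4505)*(-145) = ((4*10*0)*4505)*(-145) = (0*4505)*(-145) = 0*(-145) = 0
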